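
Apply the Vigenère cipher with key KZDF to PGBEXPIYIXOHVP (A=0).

ZFEJHOLDSWRMFO

Repeat the key across the message: KZDFKZDFKZDFKZ
P(15)+K(10): 25 → Z
G(6)+Z(25): 31≡5 → F
B(1)+D(3): 4 → E
E(4)+F(5): 9 → J
X(23)+K(10): 33≡7 → H
P(15)+Z(25): 40≡14 → O
I(8)+D(3): 11 → L
Y(24)+F(5): 29≡3 → D
I(8)+K(10): 18 → S
X(23)+Z(25): 48≡22 → W
O(14)+D(3): 17 → R
H(7)+F(5): 12 → M
V(21)+K(10): 31≡5 → F
P(15)+Z(25): 40≡14 → O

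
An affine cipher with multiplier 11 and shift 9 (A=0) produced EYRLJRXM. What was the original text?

JZWMAWGF

The inverse of 11 mod 26 is 19, since 11·19=209≡1. Apply D(y)=19·(y−9) mod 26:
E(4): 19·(4−9)=-95≡9 → J
Y(24): 19·(24−9)=285≡25 → Z
R(17): 19·(17−9)=152≡22 → W
L(11): 19·(11−9)=38≡12 → M
J(9): 19·(9−9)=0 → A
R(17): 19·(17−9)=152≡22 → W
X(23): 19·(23−9)=266≡6 → G
M(12): 19·(12−9)=57≡5 → F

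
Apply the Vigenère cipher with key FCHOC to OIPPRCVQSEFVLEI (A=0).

Repeat the key across the message: FCHOCFCHOCFCHOC
O(14)+F(5): 19 → T
I(8)+C(2): 10 → K
P(15)+H(7): 22 → W
P(15)+O(14): 29≡3 → D
R(17)+C(2): 19 → T
C(2)+F(5): 7 → H
V(21)+C(2): 23 → X
Q(16)+H(7): 23 → X
S(18)+O(14): 32≡6 → G
E(4)+C(2): 6 → G
F(5)+F(5): 10 → K
V(21)+C(2): 23 → X
L(11)+H(7): 18 → S
E(4)+O(14): 18 → S
I(8)+C(2): 10 → K

TKWDTHXXGGKXSSK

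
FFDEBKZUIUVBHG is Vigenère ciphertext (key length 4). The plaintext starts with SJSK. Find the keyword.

Subtract each crib letter from the matching ciphertext letter (mod 26):
F(5)−S(18)=-13≡13 → N
F(5)−J(9)=-4≡22 → W
D(3)−S(18)=-15≡11 → L
E(4)−K(10)=-6≡20 → U

NWLU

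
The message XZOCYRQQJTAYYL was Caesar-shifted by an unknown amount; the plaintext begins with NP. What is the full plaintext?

From the crib: X(23)−N(13)=10, so the shift is 10.
Subtract 10 from each ciphertext letter:
X(23): 23−10=13 → N
Z(25): 25−10=15 → P
O(14): 14−10=4 → E
C(2): 2−10=-8≡18 → S
Y(24): 24−10=14 → O
R(17): 17−10=7 → H
Q(16): 16−10=6 → G
Q(16): 16−10=6 → G
J(9): 9−10=-1≡25 → Z
T(19): 19−10=9 → J
A(0): 0−10=-10≡16 → Q
Y(24): 24−10=14 → O
Y(24): 24−10=14 → O
L(11): 11−10=1 → B

NPESOHGGZJQOOB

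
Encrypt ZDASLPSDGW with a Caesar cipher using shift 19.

SWTLEILWZP

Z(25): 25+19=44≡18 → S
D(3): 3+19=22 → W
A(0): 0+19=19 → T
S(18): 18+19=37≡11 → L
L(11): 11+19=30≡4 → E
P(15): 15+19=34≡8 → I
S(18): 18+19=37≡11 → L
D(3): 3+19=22 → W
G(6): 6+19=25 → Z
W(22): 22+19=41≡15 → P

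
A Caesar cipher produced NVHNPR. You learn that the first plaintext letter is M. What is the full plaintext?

MUGMOQ

From the crib: N(13)−M(12)=1, so the shift is 1.
Subtract 1 from each ciphertext letter:
N(13): 13−1=12 → M
V(21): 21−1=20 → U
H(7): 7−1=6 → G
N(13): 13−1=12 → M
P(15): 15−1=14 → O
R(17): 17−1=16 → Q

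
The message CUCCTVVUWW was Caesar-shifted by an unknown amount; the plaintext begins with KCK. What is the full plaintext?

From the crib: C(2)−K(10)=-8≡18, so the shift is 18.
Subtract 18 from each ciphertext letter:
C(2): 2−18=-16≡10 → K
U(20): 20−18=2 → C
C(2): 2−18=-16≡10 → K
C(2): 2−18=-16≡10 → K
T(19): 19−18=1 → B
V(21): 21−18=3 → D
V(21): 21−18=3 → D
U(20): 20−18=2 → C
W(22): 22−18=4 → E
W(22): 22−18=4 → E

KCKKBDDCEE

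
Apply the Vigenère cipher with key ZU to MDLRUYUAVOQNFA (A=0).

Repeat the key across the message: ZUZUZUZUZUZUZU
M(12)+Z(25): 37≡11 → L
D(3)+U(20): 23 → X
L(11)+Z(25): 36≡10 → K
R(17)+U(20): 37≡11 → L
U(20)+Z(25): 45≡19 → T
Y(24)+U(20): 44≡18 → S
U(20)+Z(25): 45≡19 → T
A(0)+U(20): 20 → U
V(21)+Z(25): 46≡20 → U
O(14)+U(20): 34≡8 → I
Q(16)+Z(25): 41≡15 → P
N(13)+U(20): 33≡7 → H
F(5)+Z(25): 30≡4 → E
A(0)+U(20): 20 → U

LXKLTSTUUIPHEU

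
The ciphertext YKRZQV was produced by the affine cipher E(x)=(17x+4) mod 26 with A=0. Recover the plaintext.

SINPQB

The inverse of 17 mod 26 is 23, since 17·23=391≡1. Apply D(y)=23·(y−4) mod 26:
Y(24): 23·(24−4)=460≡18 → S
K(10): 23·(10−4)=138≡8 → I
R(17): 23·(17−4)=299≡13 → N
Z(25): 23·(25−4)=483≡15 → P
Q(16): 23·(16−4)=276≡16 → Q
V(21): 23·(21−4)=391≡1 → B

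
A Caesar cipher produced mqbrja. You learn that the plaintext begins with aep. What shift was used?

12

From the crib: m(12)−a(0)=12, so the shift is 12.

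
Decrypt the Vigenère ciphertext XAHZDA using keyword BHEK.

Repeat the key across the ciphertext: BHEKBH
X(23)−B(1): 22 → W
A(0)−H(7): -7≡19 → T
H(7)−E(4): 3 → D
Z(25)−K(10): 15 → P
D(3)−B(1): 2 → C
A(0)−H(7): -7≡19 → T

WTDPCT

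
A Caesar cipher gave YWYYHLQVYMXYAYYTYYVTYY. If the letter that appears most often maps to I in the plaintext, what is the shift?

The most frequent ciphertext letter is Y (appears 11 times).
Y is position 24; I is position 8.
Shift = 16.

16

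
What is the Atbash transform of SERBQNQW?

HVIYJMJD

S(18) → H(7)
E(4) → V(21)
R(17) → I(8)
B(1) → Y(24)
Q(16) → J(9)
N(13) → M(12)
Q(16) → J(9)
W(22) → D(3)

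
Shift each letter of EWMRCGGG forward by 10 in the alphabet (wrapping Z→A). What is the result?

E(4): 4+10=14 → O
W(22): 22+10=32≡6 → G
M(12): 12+10=22 → W
R(17): 17+10=27≡1 → B
C(2): 2+10=12 → M
G(6): 6+10=16 → Q
G(6): 6+10=16 → Q
G(6): 6+10=16 → Q

OGWBMQQQ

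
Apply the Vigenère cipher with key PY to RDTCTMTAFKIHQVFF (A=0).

GBIAIKIYUIXFFTUD

Repeat the key across the message: PYPYPYPYPYPYPYPY
R(17)+P(15): 32≡6 → G
D(3)+Y(24): 27≡1 → B
T(19)+P(15): 34≡8 → I
C(2)+Y(24): 26≡0 → A
T(19)+P(15): 34≡8 → I
M(12)+Y(24): 36≡10 → K
T(19)+P(15): 34≡8 → I
A(0)+Y(24): 24 → Y
F(5)+P(15): 20 → U
K(10)+Y(24): 34≡8 → I
I(8)+P(15): 23 → X
H(7)+Y(24): 31≡5 → F
Q(16)+P(15): 31≡5 → F
V(21)+Y(24): 45≡19 → T
F(5)+P(15): 20 → U
F(5)+Y(24): 29≡3 → D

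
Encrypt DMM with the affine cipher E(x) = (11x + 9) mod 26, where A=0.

D(3): 11·3+9=42≡16 → Q
M(12): 11·12+9=141≡11 → L
M(12): 11·12+9=141≡11 → L

QLL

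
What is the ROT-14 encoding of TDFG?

HRTU

T(19): 19+14=33≡7 → H
D(3): 3+14=17 → R
F(5): 5+14=19 → T
G(6): 6+14=20 → U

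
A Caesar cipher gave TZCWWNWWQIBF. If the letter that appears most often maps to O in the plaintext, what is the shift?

8

The most frequent ciphertext letter is W (appears 4 times).
W is position 22; O is position 14.
Shift = 8.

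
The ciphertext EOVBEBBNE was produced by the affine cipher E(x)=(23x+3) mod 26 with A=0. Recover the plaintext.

RFUSRSSOR

The inverse of 23 mod 26 is 17, since 23·17=391≡1. Apply D(y)=17·(y−3) mod 26:
E(4): 17·(4−3)=17 → R
O(14): 17·(14−3)=187≡5 → F
V(21): 17·(21−3)=306≡20 → U
B(1): 17·(1−3)=-34≡18 → S
E(4): 17·(4−3)=17 → R
B(1): 17·(1−3)=-34≡18 → S
B(1): 17·(1−3)=-34≡18 → S
N(13): 17·(13−3)=170≡14 → O
E(4): 17·(4−3)=17 → R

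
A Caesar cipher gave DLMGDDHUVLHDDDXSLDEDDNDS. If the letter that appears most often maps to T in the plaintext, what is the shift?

The most frequent ciphertext letter is D (appears 10 times).
D is position 3; T is position 19.
Shift = -16≡10.

10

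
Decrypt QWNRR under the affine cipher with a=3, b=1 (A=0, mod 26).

FHEOO

The inverse of 3 mod 26 is 9, since 3·9=27≡1. Apply D(y)=9·(y−1) mod 26:
Q(16): 9·(16−1)=135≡5 → F
W(22): 9·(22−1)=189≡7 → H
N(13): 9·(13−1)=108≡4 → E
R(17): 9·(17−1)=144≡14 → O
R(17): 9·(17−1)=144≡14 → O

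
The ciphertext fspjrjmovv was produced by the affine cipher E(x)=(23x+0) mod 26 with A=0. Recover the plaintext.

huvxdxwett

The inverse of 23 mod 26 is 17, since 23·17=391≡1. Apply D(y)=17·(y−0) mod 26:
f(5): 17·(5−0)=85≡7 → h
s(18): 17·(18−0)=306≡20 → u
p(15): 17·(15−0)=255≡21 → v
j(9): 17·(9−0)=153≡23 → x
r(17): 17·(17−0)=289≡3 → d
j(9): 17·(9−0)=153≡23 → x
m(12): 17·(12−0)=204≡22 → w
o(14): 17·(14−0)=238≡4 → e
v(21): 17·(21−0)=357≡19 → t
v(21): 17·(21−0)=357≡19 → t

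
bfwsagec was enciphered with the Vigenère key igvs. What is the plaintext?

Repeat the key across the ciphertext: igvsigvs
b(1)−i(8): -7≡19 → t
f(5)−g(6): -1≡25 → z
w(22)−v(21): 1 → b
s(18)−s(18): 0 → a
a(0)−i(8): -8≡18 → s
g(6)−g(6): 0 → a
e(4)−v(21): -17≡9 → j
c(2)−s(18): -16≡10 → k

tzbasajk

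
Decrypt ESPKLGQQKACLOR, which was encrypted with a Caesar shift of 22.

E(4): 4−22=-18≡8 → I
S(18): 18−22=-4≡22 → W
P(15): 15−22=-7≡19 → T
K(10): 10−22=-12≡14 → O
L(11): 11−22=-11≡15 → P
G(6): 6−22=-16≡10 → K
Q(16): 16−22=-6≡20 → U
Q(16): 16−22=-6≡20 → U
K(10): 10−22=-12≡14 → O
A(0): 0−22=-22≡4 → E
C(2): 2−22=-20≡6 → G
L(11): 11−22=-11≡15 → P
O(14): 14−22=-8≡18 → S
R(17): 17−22=-5≡21 → V

IWTOPKUUOEGPSV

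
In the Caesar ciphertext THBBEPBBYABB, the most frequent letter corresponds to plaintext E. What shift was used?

23

The most frequent ciphertext letter is B (appears 6 times).
B is position 1; E is position 4.
Shift = -3≡23.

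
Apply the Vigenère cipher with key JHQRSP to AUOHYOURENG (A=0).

JBEYQDDYUEY

Repeat the key across the message: JHQRSPJHQRS
A(0)+J(9): 9 → J
U(20)+H(7): 27≡1 → B
O(14)+Q(16): 30≡4 → E
H(7)+R(17): 24 → Y
Y(24)+S(18): 42≡16 → Q
O(14)+P(15): 29≡3 → D
U(20)+J(9): 29≡3 → D
R(17)+H(7): 24 → Y
E(4)+Q(16): 20 → U
N(13)+R(17): 30≡4 → E
G(6)+S(18): 24 → Y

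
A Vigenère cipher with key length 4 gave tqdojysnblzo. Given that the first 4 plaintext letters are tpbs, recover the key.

Subtract each crib letter from the matching ciphertext letter (mod 26):
t(19)−t(19)=0 → a
q(16)−p(15)=1 → b
d(3)−b(1)=2 → c
o(14)−s(18)=-4≡22 → w

abcw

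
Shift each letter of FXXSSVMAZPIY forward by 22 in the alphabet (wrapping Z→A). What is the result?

BTTOORIWVLEU

F(5): 5+22=27≡1 → B
X(23): 23+22=45≡19 → T
X(23): 23+22=45≡19 → T
S(18): 18+22=40≡14 → O
S(18): 18+22=40≡14 → O
V(21): 21+22=43≡17 → R
M(12): 12+22=34≡8 → I
A(0): 0+22=22 → W
Z(25): 25+22=47≡21 → V
P(15): 15+22=37≡11 → L
I(8): 8+22=30≡4 → E
Y(24): 24+22=46≡20 → U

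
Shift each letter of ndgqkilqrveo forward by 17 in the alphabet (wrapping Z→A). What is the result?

n(13): 13+17=30≡4 → e
d(3): 3+17=20 → u
g(6): 6+17=23 → x
q(16): 16+17=33≡7 → h
k(10): 10+17=27≡1 → b
i(8): 8+17=25 → z
l(11): 11+17=28≡2 → c
q(16): 16+17=33≡7 → h
r(17): 17+17=34≡8 → i
v(21): 21+17=38≡12 → m
e(4): 4+17=21 → v
o(14): 14+17=31≡5 → f

euxhbzchimvf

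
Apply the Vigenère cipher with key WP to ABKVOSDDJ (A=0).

WQGKKHZSF

Repeat the key across the message: WPWPWPWPW
A(0)+W(22): 22 → W
B(1)+P(15): 16 → Q
K(10)+W(22): 32≡6 → G
V(21)+P(15): 36≡10 → K
O(14)+W(22): 36≡10 → K
S(18)+P(15): 33≡7 → H
D(3)+W(22): 25 → Z
D(3)+P(15): 18 → S
J(9)+W(22): 31≡5 → F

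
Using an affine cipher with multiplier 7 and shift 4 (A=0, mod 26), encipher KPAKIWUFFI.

WFEWICONNI

K(10): 7·10+4=74≡22 → W
P(15): 7·15+4=109≡5 → F
A(0): 7·0+4=4 → E
K(10): 7·10+4=74≡22 → W
I(8): 7·8+4=60≡8 → I
W(22): 7·22+4=158≡2 → C
U(20): 7·20+4=144≡14 → O
F(5): 7·5+4=39≡13 → N
F(5): 7·5+4=39≡13 → N
I(8): 7·8+4=60≡8 → I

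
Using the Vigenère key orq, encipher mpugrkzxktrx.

Repeat the key across the message: orqorqorqorq
m(12)+o(14): 26≡0 → a
p(15)+r(17): 32≡6 → g
u(20)+q(16): 36≡10 → k
g(6)+o(14): 20 → u
r(17)+r(17): 34≡8 → i
k(10)+q(16): 26≡0 → a
z(25)+o(14): 39≡13 → n
x(23)+r(17): 40≡14 → o
k(10)+q(16): 26≡0 → a
t(19)+o(14): 33≡7 → h
r(17)+r(17): 34≡8 → i
x(23)+q(16): 39≡13 → n

agkuianoahin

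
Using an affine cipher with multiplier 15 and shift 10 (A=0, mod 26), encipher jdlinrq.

j(9): 15·9+10=145≡15 → p
d(3): 15·3+10=55≡3 → d
l(11): 15·11+10=175≡19 → t
i(8): 15·8+10=130≡0 → a
n(13): 15·13+10=205≡23 → x
r(17): 15·17+10=265≡5 → f
q(16): 15·16+10=250≡16 → q

pdtaxfq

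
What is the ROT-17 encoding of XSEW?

X(23): 23+17=40≡14 → O
S(18): 18+17=35≡9 → J
E(4): 4+17=21 → V
W(22): 22+17=39≡13 → N

OJVN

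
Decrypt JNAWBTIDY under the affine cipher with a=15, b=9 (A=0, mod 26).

The inverse of 15 mod 26 is 7, since 15·7=105≡1. Apply D(y)=7·(y−9) mod 26:
J(9): 7·(9−9)=0 → A
N(13): 7·(13−9)=28≡2 → C
A(0): 7·(0−9)=-63≡15 → P
W(22): 7·(22−9)=91≡13 → N
B(1): 7·(1−9)=-56≡22 → W
T(19): 7·(19−9)=70≡18 → S
I(8): 7·(8−9)=-7≡19 → T
D(3): 7·(3−9)=-42≡10 → K
Y(24): 7·(24−9)=105≡1 → B

ACPNWSTKB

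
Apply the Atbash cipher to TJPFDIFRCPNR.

T(19) → G(6)
J(9) → Q(16)
P(15) → K(10)
F(5) → U(20)
D(3) → W(22)
I(8) → R(17)
F(5) → U(20)
R(17) → I(8)
C(2) → X(23)
P(15) → K(10)
N(13) → M(12)
R(17) → I(8)

GQKUWRUIXKMI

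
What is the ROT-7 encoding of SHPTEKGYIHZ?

S(18): 18+7=25 → Z
H(7): 7+7=14 → O
P(15): 15+7=22 → W
T(19): 19+7=26≡0 → A
E(4): 4+7=11 → L
K(10): 10+7=17 → R
G(6): 6+7=13 → N
Y(24): 24+7=31≡5 → F
I(8): 8+7=15 → P
H(7): 7+7=14 → O
Z(25): 25+7=32≡6 → G

ZOWALRNFPOG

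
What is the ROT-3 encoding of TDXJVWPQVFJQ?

T(19): 19+3=22 → W
D(3): 3+3=6 → G
X(23): 23+3=26≡0 → A
J(9): 9+3=12 → M
V(21): 21+3=24 → Y
W(22): 22+3=25 → Z
P(15): 15+3=18 → S
Q(16): 16+3=19 → T
V(21): 21+3=24 → Y
F(5): 5+3=8 → I
J(9): 9+3=12 → M
Q(16): 16+3=19 → T

WGAMYZSTYIMT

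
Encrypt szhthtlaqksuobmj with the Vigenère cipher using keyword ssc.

krjlzvdssckwgtob

Repeat the key across the message: sscsscsscsscsscs
s(18)+s(18): 36≡10 → k
z(25)+s(18): 43≡17 → r
h(7)+c(2): 9 → j
t(19)+s(18): 37≡11 → l
h(7)+s(18): 25 → z
t(19)+c(2): 21 → v
l(11)+s(18): 29≡3 → d
a(0)+s(18): 18 → s
q(16)+c(2): 18 → s
k(10)+s(18): 28≡2 → c
s(18)+s(18): 36≡10 → k
u(20)+c(2): 22 → w
o(14)+s(18): 32≡6 → g
b(1)+s(18): 19 → t
m(12)+c(2): 14 → o
j(9)+s(18): 27≡1 → b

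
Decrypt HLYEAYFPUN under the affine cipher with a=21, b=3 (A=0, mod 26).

The inverse of 21 mod 26 is 5, since 21·5=105≡1. Apply D(y)=5·(y−3) mod 26:
H(7): 5·(7−3)=20 → U
L(11): 5·(11−3)=40≡14 → O
Y(24): 5·(24−3)=105≡1 → B
E(4): 5·(4−3)=5 → F
A(0): 5·(0−3)=-15≡11 → L
Y(24): 5·(24−3)=105≡1 → B
F(5): 5·(5−3)=10 → K
P(15): 5·(15−3)=60≡8 → I
U(20): 5·(20−3)=85≡7 → H
N(13): 5·(13−3)=50≡24 → Y

UOBFLBKIHY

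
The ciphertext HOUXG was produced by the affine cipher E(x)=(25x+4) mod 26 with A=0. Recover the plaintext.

The inverse of 25 mod 26 is 25, since 25·25=625≡1. Apply D(y)=25·(y−4) mod 26:
H(7): 25·(7−4)=75≡23 → X
O(14): 25·(14−4)=250≡16 → Q
U(20): 25·(20−4)=400≡10 → K
X(23): 25·(23−4)=475≡7 → H
G(6): 25·(6−4)=50≡24 → Y

XQKHY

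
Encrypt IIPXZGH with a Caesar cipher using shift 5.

NNUCELM

I(8): 8+5=13 → N
I(8): 8+5=13 → N
P(15): 15+5=20 → U
X(23): 23+5=28≡2 → C
Z(25): 25+5=30≡4 → E
G(6): 6+5=11 → L
H(7): 7+5=12 → M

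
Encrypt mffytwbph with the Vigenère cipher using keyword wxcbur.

Repeat the key across the message: wxcburwxc
m(12)+w(22): 34≡8 → i
f(5)+x(23): 28≡2 → c
f(5)+c(2): 7 → h
y(24)+b(1): 25 → z
t(19)+u(20): 39≡13 → n
w(22)+r(17): 39≡13 → n
b(1)+w(22): 23 → x
p(15)+x(23): 38≡12 → m
h(7)+c(2): 9 → j

ichznnxmj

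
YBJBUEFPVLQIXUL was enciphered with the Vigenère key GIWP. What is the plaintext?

STNMOWJAPDUTRMP

Repeat the key across the ciphertext: GIWPGIWPGIWPGIW
Y(24)−G(6): 18 → S
B(1)−I(8): -7≡19 → T
J(9)−W(22): -13≡13 → N
B(1)−P(15): -14≡12 → M
U(20)−G(6): 14 → O
E(4)−I(8): -4≡22 → W
F(5)−W(22): -17≡9 → J
P(15)−P(15): 0 → A
V(21)−G(6): 15 → P
L(11)−I(8): 3 → D
Q(16)−W(22): -6≡20 → U
I(8)−P(15): -7≡19 → T
X(23)−G(6): 17 → R
U(20)−I(8): 12 → M
L(11)−W(22): -11≡15 → P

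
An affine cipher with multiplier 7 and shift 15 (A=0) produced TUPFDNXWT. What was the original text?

IXAGCWQBI

The inverse of 7 mod 26 is 15, since 7·15=105≡1. Apply D(y)=15·(y−15) mod 26:
T(19): 15·(19−15)=60≡8 → I
U(20): 15·(20−15)=75≡23 → X
P(15): 15·(15−15)=0 → A
F(5): 15·(5−15)=-150≡6 → G
D(3): 15·(3−15)=-180≡2 → C
N(13): 15·(13−15)=-30≡22 → W
X(23): 15·(23−15)=120≡16 → Q
W(22): 15·(22−15)=105≡1 → B
T(19): 15·(19−15)=60≡8 → I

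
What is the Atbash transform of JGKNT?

J(9) → Q(16)
G(6) → T(19)
K(10) → P(15)
N(13) → M(12)
T(19) → G(6)

QTPMG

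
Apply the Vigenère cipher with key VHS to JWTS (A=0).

Repeat the key across the message: VHSV
J(9)+V(21): 30≡4 → E
W(22)+H(7): 29≡3 → D
T(19)+S(18): 37≡11 → L
S(18)+V(21): 39≡13 → N

EDLN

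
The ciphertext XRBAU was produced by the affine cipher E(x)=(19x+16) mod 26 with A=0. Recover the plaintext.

ZLRGS

The inverse of 19 mod 26 is 11, since 19·11=209≡1. Apply D(y)=11·(y−16) mod 26:
X(23): 11·(23−16)=77≡25 → Z
R(17): 11·(17−16)=11 → L
B(1): 11·(1−16)=-165≡17 → R
A(0): 11·(0−16)=-176≡6 → G
U(20): 11·(20−16)=44≡18 → S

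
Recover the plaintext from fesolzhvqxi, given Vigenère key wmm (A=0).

Repeat the key across the ciphertext: wmmwmmwmmwm
f(5)−w(22): -17≡9 → j
e(4)−m(12): -8≡18 → s
s(18)−m(12): 6 → g
o(14)−w(22): -8≡18 → s
l(11)−m(12): -1≡25 → z
z(25)−m(12): 13 → n
h(7)−w(22): -15≡11 → l
v(21)−m(12): 9 → j
q(16)−m(12): 4 → e
x(23)−w(22): 1 → b
i(8)−m(12): -4≡22 → w

jsgsznljebw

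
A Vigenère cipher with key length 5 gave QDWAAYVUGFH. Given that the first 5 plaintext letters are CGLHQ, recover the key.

Subtract each crib letter from the matching ciphertext letter (mod 26):
Q(16)−C(2)=14 → O
D(3)−G(6)=-3≡23 → X
W(22)−L(11)=11 → L
A(0)−H(7)=-7≡19 → T
A(0)−Q(16)=-16≡10 → K

OXLTK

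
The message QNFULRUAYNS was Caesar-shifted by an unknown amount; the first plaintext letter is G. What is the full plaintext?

GDVKBHKQODI

From the crib: Q(16)−G(6)=10, so the shift is 10.
Subtract 10 from each ciphertext letter:
Q(16): 16−10=6 → G
N(13): 13−10=3 → D
F(5): 5−10=-5≡21 → V
U(20): 20−10=10 → K
L(11): 11−10=1 → B
R(17): 17−10=7 → H
U(20): 20−10=10 → K
A(0): 0−10=-10≡16 → Q
Y(24): 24−10=14 → O
N(13): 13−10=3 → D
S(18): 18−10=8 → I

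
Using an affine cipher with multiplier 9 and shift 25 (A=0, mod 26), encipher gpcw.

berp

g(6): 9·6+25=79≡1 → b
p(15): 9·15+25=160≡4 → e
c(2): 9·2+25=43≡17 → r
w(22): 9·22+25=223≡15 → p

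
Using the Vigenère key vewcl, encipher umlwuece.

pqhyfzga

Repeat the key across the message: vewclvew
u(20)+v(21): 41≡15 → p
m(12)+e(4): 16 → q
l(11)+w(22): 33≡7 → h
w(22)+c(2): 24 → y
u(20)+l(11): 31≡5 → f
e(4)+v(21): 25 → z
c(2)+e(4): 6 → g
e(4)+w(22): 26≡0 → a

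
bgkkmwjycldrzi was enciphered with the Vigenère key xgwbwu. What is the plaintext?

Repeat the key across the ciphertext: xgwbwuxgwbwuxg
b(1)−x(23): -22≡4 → e
g(6)−g(6): 0 → a
k(10)−w(22): -12≡14 → o
k(10)−b(1): 9 → j
m(12)−w(22): -10≡16 → q
w(22)−u(20): 2 → c
j(9)−x(23): -14≡12 → m
y(24)−g(6): 18 → s
c(2)−w(22): -20≡6 → g
l(11)−b(1): 10 → k
d(3)−w(22): -19≡7 → h
r(17)−u(20): -3≡23 → x
z(25)−x(23): 2 → c
i(8)−g(6): 2 → c

eaojqcmsgkhxcc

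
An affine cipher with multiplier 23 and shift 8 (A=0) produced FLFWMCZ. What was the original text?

BZBEQCD

The inverse of 23 mod 26 is 17, since 23·17=391≡1. Apply D(y)=17·(y−8) mod 26:
F(5): 17·(5−8)=-51≡1 → B
L(11): 17·(11−8)=51≡25 → Z
F(5): 17·(5−8)=-51≡1 → B
W(22): 17·(22−8)=238≡4 → E
M(12): 17·(12−8)=68≡16 → Q
C(2): 17·(2−8)=-102≡2 → C
Z(25): 17·(25−8)=289≡3 → D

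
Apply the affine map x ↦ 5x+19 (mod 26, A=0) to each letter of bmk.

ybr

b(1): 5·1+19=24 → y
m(12): 5·12+19=79≡1 → b
k(10): 5·10+19=69≡17 → r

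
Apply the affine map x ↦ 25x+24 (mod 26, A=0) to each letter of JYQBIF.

PAIXQT

J(9): 25·9+24=249≡15 → P
Y(24): 25·24+24=624≡0 → A
Q(16): 25·16+24=424≡8 → I
B(1): 25·1+24=49≡23 → X
I(8): 25·8+24=224≡16 → Q
F(5): 25·5+24=149≡19 → T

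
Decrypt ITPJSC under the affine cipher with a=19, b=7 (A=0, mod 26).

LCKWRX

The inverse of 19 mod 26 is 11, since 19·11=209≡1. Apply D(y)=11·(y−7) mod 26:
I(8): 11·(8−7)=11 → L
T(19): 11·(19−7)=132≡2 → C
P(15): 11·(15−7)=88≡10 → K
J(9): 11·(9−7)=22 → W
S(18): 11·(18−7)=121≡17 → R
C(2): 11·(2−7)=-55≡23 → X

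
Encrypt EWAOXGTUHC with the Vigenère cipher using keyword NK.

Repeat the key across the message: NKNKNKNKNK
E(4)+N(13): 17 → R
W(22)+K(10): 32≡6 → G
A(0)+N(13): 13 → N
O(14)+K(10): 24 → Y
X(23)+N(13): 36≡10 → K
G(6)+K(10): 16 → Q
T(19)+N(13): 32≡6 → G
U(20)+K(10): 30≡4 → E
H(7)+N(13): 20 → U
C(2)+K(10): 12 → M

RGNYKQGEUM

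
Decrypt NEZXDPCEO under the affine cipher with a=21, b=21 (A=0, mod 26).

The inverse of 21 mod 26 is 5, since 21·5=105≡1. Apply D(y)=5·(y−21) mod 26:
N(13): 5·(13−21)=-40≡12 → M
E(4): 5·(4−21)=-85≡19 → T
Z(25): 5·(25−21)=20 → U
X(23): 5·(23−21)=10 → K
D(3): 5·(3−21)=-90≡14 → O
P(15): 5·(15−21)=-30≡22 → W
C(2): 5·(2−21)=-95≡9 → J
E(4): 5·(4−21)=-85≡19 → T
O(14): 5·(14−21)=-35≡17 → R

MTUKOWJTR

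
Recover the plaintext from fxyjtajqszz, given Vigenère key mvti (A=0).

tcfbhfqigeg

Repeat the key across the ciphertext: mvtimvtimvt
f(5)−m(12): -7≡19 → t
x(23)−v(21): 2 → c
y(24)−t(19): 5 → f
j(9)−i(8): 1 → b
t(19)−m(12): 7 → h
a(0)−v(21): -21≡5 → f
j(9)−t(19): -10≡16 → q
q(16)−i(8): 8 → i
s(18)−m(12): 6 → g
z(25)−v(21): 4 → e
z(25)−t(19): 6 → g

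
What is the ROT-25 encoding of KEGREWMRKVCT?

JDFQDVLQJUBS

K(10): 10+25=35≡9 → J
E(4): 4+25=29≡3 → D
G(6): 6+25=31≡5 → F
R(17): 17+25=42≡16 → Q
E(4): 4+25=29≡3 → D
W(22): 22+25=47≡21 → V
M(12): 12+25=37≡11 → L
R(17): 17+25=42≡16 → Q
K(10): 10+25=35≡9 → J
V(21): 21+25=46≡20 → U
C(2): 2+25=27≡1 → B
T(19): 19+25=44≡18 → S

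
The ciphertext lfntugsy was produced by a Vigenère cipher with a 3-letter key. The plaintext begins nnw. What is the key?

ysr

Subtract each crib letter from the matching ciphertext letter (mod 26):
l(11)−n(13)=-2≡24 → y
f(5)−n(13)=-8≡18 → s
n(13)−w(22)=-9≡17 → r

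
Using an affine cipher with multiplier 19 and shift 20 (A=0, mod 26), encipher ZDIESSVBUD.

Z(25): 19·25+20=495≡1 → B
D(3): 19·3+20=77≡25 → Z
I(8): 19·8+20=172≡16 → Q
E(4): 19·4+20=96≡18 → S
S(18): 19·18+20=362≡24 → Y
S(18): 19·18+20=362≡24 → Y
V(21): 19·21+20=419≡3 → D
B(1): 19·1+20=39≡13 → N
U(20): 19·20+20=400≡10 → K
D(3): 19·3+20=77≡25 → Z

BZQSYYDNKZ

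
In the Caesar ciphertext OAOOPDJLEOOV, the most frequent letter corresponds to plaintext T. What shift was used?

The most frequent ciphertext letter is O (appears 5 times).
O is position 14; T is position 19.
Shift = -5≡21.

21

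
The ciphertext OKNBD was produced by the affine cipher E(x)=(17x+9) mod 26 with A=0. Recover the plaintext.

The inverse of 17 mod 26 is 23, since 17·23=391≡1. Apply D(y)=23·(y−9) mod 26:
O(14): 23·(14−9)=115≡11 → L
K(10): 23·(10−9)=23 → X
N(13): 23·(13−9)=92≡14 → O
B(1): 23·(1−9)=-184≡24 → Y
D(3): 23·(3−9)=-138≡18 → S

LXOYS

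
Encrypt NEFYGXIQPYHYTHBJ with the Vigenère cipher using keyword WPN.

JTSUVKEFCUWLPWOF

Repeat the key across the message: WPNWPNWPNWPNWPNW
N(13)+W(22): 35≡9 → J
E(4)+P(15): 19 → T
F(5)+N(13): 18 → S
Y(24)+W(22): 46≡20 → U
G(6)+P(15): 21 → V
X(23)+N(13): 36≡10 → K
I(8)+W(22): 30≡4 → E
Q(16)+P(15): 31≡5 → F
P(15)+N(13): 28≡2 → C
Y(24)+W(22): 46≡20 → U
H(7)+P(15): 22 → W
Y(24)+N(13): 37≡11 → L
T(19)+W(22): 41≡15 → P
H(7)+P(15): 22 → W
B(1)+N(13): 14 → O
J(9)+W(22): 31≡5 → F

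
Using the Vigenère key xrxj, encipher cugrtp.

Repeat the key across the message: xrxjxr
c(2)+x(23): 25 → z
u(20)+r(17): 37≡11 → l
g(6)+x(23): 29≡3 → d
r(17)+j(9): 26≡0 → a
t(19)+x(23): 42≡16 → q
p(15)+r(17): 32≡6 → g

zldaqg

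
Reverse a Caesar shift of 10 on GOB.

G(6): 6−10=-4≡22 → W
O(14): 14−10=4 → E
B(1): 1−10=-9≡17 → R

WER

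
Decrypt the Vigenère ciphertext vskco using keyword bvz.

uxlbt

Repeat the key across the ciphertext: bvzbv
v(21)−b(1): 20 → u
s(18)−v(21): -3≡23 → x
k(10)−z(25): -15≡11 → l
c(2)−b(1): 1 → b
o(14)−v(21): -7≡19 → t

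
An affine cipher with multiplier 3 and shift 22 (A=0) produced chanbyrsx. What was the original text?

The inverse of 3 mod 26 is 9, since 3·9=27≡1. Apply D(y)=9·(y−22) mod 26:
c(2): 9·(2−22)=-180≡2 → c
h(7): 9·(7−22)=-135≡21 → v
a(0): 9·(0−22)=-198≡10 → k
n(13): 9·(13−22)=-81≡23 → x
b(1): 9·(1−22)=-189≡19 → t
y(24): 9·(24−22)=18 → s
r(17): 9·(17−22)=-45≡7 → h
s(18): 9·(18−22)=-36≡16 → q
x(23): 9·(23−22)=9 → j

cvkxtshqj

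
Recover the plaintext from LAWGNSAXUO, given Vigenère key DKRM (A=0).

Repeat the key across the ciphertext: DKRMDKRMDK
L(11)−D(3): 8 → I
A(0)−K(10): -10≡16 → Q
W(22)−R(17): 5 → F
G(6)−M(12): -6≡20 → U
N(13)−D(3): 10 → K
S(18)−K(10): 8 → I
A(0)−R(17): -17≡9 → J
X(23)−M(12): 11 → L
U(20)−D(3): 17 → R
O(14)−K(10): 4 → E

IQFUKIJLRE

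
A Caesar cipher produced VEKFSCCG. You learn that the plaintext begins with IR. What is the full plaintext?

IRXSFPPT

From the crib: V(21)−I(8)=13, so the shift is 13.
Subtract 13 from each ciphertext letter:
V(21): 21−13=8 → I
E(4): 4−13=-9≡17 → R
K(10): 10−13=-3≡23 → X
F(5): 5−13=-8≡18 → S
S(18): 18−13=5 → F
C(2): 2−13=-11≡15 → P
C(2): 2−13=-11≡15 → P
G(6): 6−13=-7≡19 → T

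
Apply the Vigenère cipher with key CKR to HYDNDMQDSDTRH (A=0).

JIUPNDSNJFDIJ

Repeat the key across the message: CKRCKRCKRCKRC
H(7)+C(2): 9 → J
Y(24)+K(10): 34≡8 → I
D(3)+R(17): 20 → U
N(13)+C(2): 15 → P
D(3)+K(10): 13 → N
M(12)+R(17): 29≡3 → D
Q(16)+C(2): 18 → S
D(3)+K(10): 13 → N
S(18)+R(17): 35≡9 → J
D(3)+C(2): 5 → F
T(19)+K(10): 29≡3 → D
R(17)+R(17): 34≡8 → I
H(7)+C(2): 9 → J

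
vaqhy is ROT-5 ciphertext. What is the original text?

qvlct

v(21): 21−5=16 → q
a(0): 0−5=-5≡21 → v
q(16): 16−5=11 → l
h(7): 7−5=2 → c
y(24): 24−5=19 → t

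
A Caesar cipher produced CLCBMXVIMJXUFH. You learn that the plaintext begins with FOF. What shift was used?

From the crib: C(2)−F(5)=-3≡23, so the shift is 23.

23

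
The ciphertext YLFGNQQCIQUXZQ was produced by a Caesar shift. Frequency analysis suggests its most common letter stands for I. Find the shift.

The most frequent ciphertext letter is Q (appears 4 times).
Q is position 16; I is position 8.
Shift = 8.

8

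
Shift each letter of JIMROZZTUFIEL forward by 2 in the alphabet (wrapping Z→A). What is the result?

LKOTQBBVWHKGN

J(9): 9+2=11 → L
I(8): 8+2=10 → K
M(12): 12+2=14 → O
R(17): 17+2=19 → T
O(14): 14+2=16 → Q
Z(25): 25+2=27≡1 → B
Z(25): 25+2=27≡1 → B
T(19): 19+2=21 → V
U(20): 20+2=22 → W
F(5): 5+2=7 → H
I(8): 8+2=10 → K
E(4): 4+2=6 → G
L(11): 11+2=13 → N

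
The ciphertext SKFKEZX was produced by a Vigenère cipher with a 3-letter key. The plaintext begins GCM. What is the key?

MIT

Subtract each crib letter from the matching ciphertext letter (mod 26):
S(18)−G(6)=12 → M
K(10)−C(2)=8 → I
F(5)−M(12)=-7≡19 → T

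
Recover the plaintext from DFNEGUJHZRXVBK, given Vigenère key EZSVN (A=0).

ZGVJTQKPEETWJP

Repeat the key across the ciphertext: EZSVNEZSVNEZSV
D(3)−E(4): -1≡25 → Z
F(5)−Z(25): -20≡6 → G
N(13)−S(18): -5≡21 → V
E(4)−V(21): -17≡9 → J
G(6)−N(13): -7≡19 → T
U(20)−E(4): 16 → Q
J(9)−Z(25): -16≡10 → K
H(7)−S(18): -11≡15 → P
Z(25)−V(21): 4 → E
R(17)−N(13): 4 → E
X(23)−E(4): 19 → T
V(21)−Z(25): -4≡22 → W
B(1)−S(18): -17≡9 → J
K(10)−V(21): -11≡15 → P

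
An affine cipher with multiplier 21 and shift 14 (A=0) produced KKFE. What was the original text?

GGHC

The inverse of 21 mod 26 is 5, since 21·5=105≡1. Apply D(y)=5·(y−14) mod 26:
K(10): 5·(10−14)=-20≡6 → G
K(10): 5·(10−14)=-20≡6 → G
F(5): 5·(5−14)=-45≡7 → H
E(4): 5·(4−14)=-50≡2 → C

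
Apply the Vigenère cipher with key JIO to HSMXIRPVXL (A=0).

QAAGQFYDLU

Repeat the key across the message: JIOJIOJIOJ
H(7)+J(9): 16 → Q
S(18)+I(8): 26≡0 → A
M(12)+O(14): 26≡0 → A
X(23)+J(9): 32≡6 → G
I(8)+I(8): 16 → Q
R(17)+O(14): 31≡5 → F
P(15)+J(9): 24 → Y
V(21)+I(8): 29≡3 → D
X(23)+O(14): 37≡11 → L
L(11)+J(9): 20 → U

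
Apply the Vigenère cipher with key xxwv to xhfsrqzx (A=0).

Repeat the key across the message: xxwvxxwv
x(23)+x(23): 46≡20 → u
h(7)+x(23): 30≡4 → e
f(5)+w(22): 27≡1 → b
s(18)+v(21): 39≡13 → n
r(17)+x(23): 40≡14 → o
q(16)+x(23): 39≡13 → n
z(25)+w(22): 47≡21 → v
x(23)+v(21): 44≡18 → s

uebnonvs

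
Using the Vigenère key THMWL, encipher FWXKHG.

Repeat the key across the message: THMWLT
F(5)+T(19): 24 → Y
W(22)+H(7): 29≡3 → D
X(23)+M(12): 35≡9 → J
K(10)+W(22): 32≡6 → G
H(7)+L(11): 18 → S
G(6)+T(19): 25 → Z

YDJGSZ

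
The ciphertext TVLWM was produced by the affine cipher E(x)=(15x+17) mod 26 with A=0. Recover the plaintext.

The inverse of 15 mod 26 is 7, since 15·7=105≡1. Apply D(y)=7·(y−17) mod 26:
T(19): 7·(19−17)=14 → O
V(21): 7·(21−17)=28≡2 → C
L(11): 7·(11−17)=-42≡10 → K
W(22): 7·(22−17)=35≡9 → J
M(12): 7·(12−17)=-35≡17 → R

OCKJR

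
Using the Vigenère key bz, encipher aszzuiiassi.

Repeat the key across the message: bzbzbzbzbzb
a(0)+b(1): 1 → b
s(18)+z(25): 43≡17 → r
z(25)+b(1): 26≡0 → a
z(25)+z(25): 50≡24 → y
u(20)+b(1): 21 → v
i(8)+z(25): 33≡7 → h
i(8)+b(1): 9 → j
a(0)+z(25): 25 → z
s(18)+b(1): 19 → t
s(18)+z(25): 43≡17 → r
i(8)+b(1): 9 → j

brayvhjztrj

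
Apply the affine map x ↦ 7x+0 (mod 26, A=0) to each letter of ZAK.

TAS

Z(25): 7·25+0=175≡19 → T
A(0): 7·0+0=0 → A
K(10): 7·10+0=70≡18 → S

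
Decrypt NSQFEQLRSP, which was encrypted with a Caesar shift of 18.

N(13): 13−18=-5≡21 → V
S(18): 18−18=0 → A
Q(16): 16−18=-2≡24 → Y
F(5): 5−18=-13≡13 → N
E(4): 4−18=-14≡12 → M
Q(16): 16−18=-2≡24 → Y
L(11): 11−18=-7≡19 → T
R(17): 17−18=-1≡25 → Z
S(18): 18−18=0 → A
P(15): 15−18=-3≡23 → X

VAYNMYTZAX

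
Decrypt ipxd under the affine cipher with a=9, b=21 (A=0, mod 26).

The inverse of 9 mod 26 is 3, since 9·3=27≡1. Apply D(y)=3·(y−21) mod 26:
i(8): 3·(8−21)=-39≡13 → n
p(15): 3·(15−21)=-18≡8 → i
x(23): 3·(23−21)=6 → g
d(3): 3·(3−21)=-54≡24 → y

nigy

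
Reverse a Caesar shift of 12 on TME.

T(19): 19−12=7 → H
M(12): 12−12=0 → A
E(4): 4−12=-8≡18 → S

HAS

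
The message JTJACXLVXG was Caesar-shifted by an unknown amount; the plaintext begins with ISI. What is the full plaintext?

ISIZBWKUWF

From the crib: J(9)−I(8)=1, so the shift is 1.
Subtract 1 from each ciphertext letter:
J(9): 9−1=8 → I
T(19): 19−1=18 → S
J(9): 9−1=8 → I
A(0): 0−1=-1≡25 → Z
C(2): 2−1=1 → B
X(23): 23−1=22 → W
L(11): 11−1=10 → K
V(21): 21−1=20 → U
X(23): 23−1=22 → W
G(6): 6−1=5 → F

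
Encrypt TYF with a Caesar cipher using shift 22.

T(19): 19+22=41≡15 → P
Y(24): 24+22=46≡20 → U
F(5): 5+22=27≡1 → B

PUB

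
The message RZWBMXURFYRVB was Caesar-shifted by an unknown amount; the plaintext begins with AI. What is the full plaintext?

AIFKVGDAOHAEK

From the crib: R(17)−A(0)=17, so the shift is 17.
Subtract 17 from each ciphertext letter:
R(17): 17−17=0 → A
Z(25): 25−17=8 → I
W(22): 22−17=5 → F
B(1): 1−17=-16≡10 → K
M(12): 12−17=-5≡21 → V
X(23): 23−17=6 → G
U(20): 20−17=3 → D
R(17): 17−17=0 → A
F(5): 5−17=-12≡14 → O
Y(24): 24−17=7 → H
R(17): 17−17=0 → A
V(21): 21−17=4 → E
B(1): 1−17=-16≡10 → K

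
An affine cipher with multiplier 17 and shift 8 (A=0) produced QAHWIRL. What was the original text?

CYDKAZR

The inverse of 17 mod 26 is 23, since 17·23=391≡1. Apply D(y)=23·(y−8) mod 26:
Q(16): 23·(16−8)=184≡2 → C
A(0): 23·(0−8)=-184≡24 → Y
H(7): 23·(7−8)=-23≡3 → D
W(22): 23·(22−8)=322≡10 → K
I(8): 23·(8−8)=0 → A
R(17): 23·(17−8)=207≡25 → Z
L(11): 23·(11−8)=69≡17 → R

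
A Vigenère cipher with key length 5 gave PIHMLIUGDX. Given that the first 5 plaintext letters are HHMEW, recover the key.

IBVIP

Subtract each crib letter from the matching ciphertext letter (mod 26):
P(15)−H(7)=8 → I
I(8)−H(7)=1 → B
H(7)−M(12)=-5≡21 → V
M(12)−E(4)=8 → I
L(11)−W(22)=-11≡15 → P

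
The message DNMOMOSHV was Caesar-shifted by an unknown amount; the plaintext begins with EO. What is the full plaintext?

EONPNPTIW

From the crib: D(3)−E(4)=-1≡25, so the shift is 25.
Subtract 25 from each ciphertext letter:
D(3): 3−25=-22≡4 → E
N(13): 13−25=-12≡14 → O
M(12): 12−25=-13≡13 → N
O(14): 14−25=-11≡15 → P
M(12): 12−25=-13≡13 → N
O(14): 14−25=-11≡15 → P
S(18): 18−25=-7≡19 → T
H(7): 7−25=-18≡8 → I
V(21): 21−25=-4≡22 → W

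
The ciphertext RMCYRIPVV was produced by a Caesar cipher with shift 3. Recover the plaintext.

R(17): 17−3=14 → O
M(12): 12−3=9 → J
C(2): 2−3=-1≡25 → Z
Y(24): 24−3=21 → V
R(17): 17−3=14 → O
I(8): 8−3=5 → F
P(15): 15−3=12 → M
V(21): 21−3=18 → S
V(21): 21−3=18 → S

OJZVOFMSS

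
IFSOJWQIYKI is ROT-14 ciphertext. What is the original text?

UREAVICUKWU

I(8): 8−14=-6≡20 → U
F(5): 5−14=-9≡17 → R
S(18): 18−14=4 → E
O(14): 14−14=0 → A
J(9): 9−14=-5≡21 → V
W(22): 22−14=8 → I
Q(16): 16−14=2 → C
I(8): 8−14=-6≡20 → U
Y(24): 24−14=10 → K
K(10): 10−14=-4≡22 → W
I(8): 8−14=-6≡20 → U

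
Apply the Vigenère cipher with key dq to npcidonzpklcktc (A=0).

Repeat the key across the message: dqdqdqdqdqdqdqd
n(13)+d(3): 16 → q
p(15)+q(16): 31≡5 → f
c(2)+d(3): 5 → f
i(8)+q(16): 24 → y
d(3)+d(3): 6 → g
o(14)+q(16): 30≡4 → e
n(13)+d(3): 16 → q
z(25)+q(16): 41≡15 → p
p(15)+d(3): 18 → s
k(10)+q(16): 26≡0 → a
l(11)+d(3): 14 → o
c(2)+q(16): 18 → s
k(10)+d(3): 13 → n
t(19)+q(16): 35≡9 → j
c(2)+d(3): 5 → f

qffygeqpsaosnjf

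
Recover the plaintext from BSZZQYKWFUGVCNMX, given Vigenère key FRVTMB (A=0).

Repeat the key across the ciphertext: FRVTMBFRVTMBFRVT
B(1)−F(5): -4≡22 → W
S(18)−R(17): 1 → B
Z(25)−V(21): 4 → E
Z(25)−T(19): 6 → G
Q(16)−M(12): 4 → E
Y(24)−B(1): 23 → X
K(10)−F(5): 5 → F
W(22)−R(17): 5 → F
F(5)−V(21): -16≡10 → K
U(20)−T(19): 1 → B
G(6)−M(12): -6≡20 → U
V(21)−B(1): 20 → U
C(2)−F(5): -3≡23 → X
N(13)−R(17): -4≡22 → W
M(12)−V(21): -9≡17 → R
X(23)−T(19): 4 → E

WBEGEXFFKBUUXWRE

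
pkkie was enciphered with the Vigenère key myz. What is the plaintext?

dmlwg

Repeat the key across the ciphertext: myzmy
p(15)−m(12): 3 → d
k(10)−y(24): -14≡12 → m
k(10)−z(25): -15≡11 → l
i(8)−m(12): -4≡22 → w
e(4)−y(24): -20≡6 → g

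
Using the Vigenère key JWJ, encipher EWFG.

NSOP

Repeat the key across the message: JWJJ
E(4)+J(9): 13 → N
W(22)+W(22): 44≡18 → S
F(5)+J(9): 14 → O
G(6)+J(9): 15 → P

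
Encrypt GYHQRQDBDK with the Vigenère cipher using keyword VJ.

Repeat the key across the message: VJVJVJVJVJ
G(6)+V(21): 27≡1 → B
Y(24)+J(9): 33≡7 → H
H(7)+V(21): 28≡2 → C
Q(16)+J(9): 25 → Z
R(17)+V(21): 38≡12 → M
Q(16)+J(9): 25 → Z
D(3)+V(21): 24 → Y
B(1)+J(9): 10 → K
D(3)+V(21): 24 → Y
K(10)+J(9): 19 → T

BHCZMZYKYT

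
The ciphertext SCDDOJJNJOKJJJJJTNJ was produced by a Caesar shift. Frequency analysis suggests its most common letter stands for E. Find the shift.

The most frequent ciphertext letter is J (appears 9 times).
J is position 9; E is position 4.
Shift = 5.

5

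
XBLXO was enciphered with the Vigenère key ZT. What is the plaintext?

YIMEP

Repeat the key across the ciphertext: ZTZTZ
X(23)−Z(25): -2≡24 → Y
B(1)−T(19): -18≡8 → I
L(11)−Z(25): -14≡12 → M
X(23)−T(19): 4 → E
O(14)−Z(25): -11≡15 → P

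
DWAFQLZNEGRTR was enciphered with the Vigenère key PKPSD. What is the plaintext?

OMLNNWPYMDCJC

Repeat the key across the ciphertext: PKPSDPKPSDPKP
D(3)−P(15): -12≡14 → O
W(22)−K(10): 12 → M
A(0)−P(15): -15≡11 → L
F(5)−S(18): -13≡13 → N
Q(16)−D(3): 13 → N
L(11)−P(15): -4≡22 → W
Z(25)−K(10): 15 → P
N(13)−P(15): -2≡24 → Y
E(4)−S(18): -14≡12 → M
G(6)−D(3): 3 → D
R(17)−P(15): 2 → C
T(19)−K(10): 9 → J
R(17)−P(15): 2 → C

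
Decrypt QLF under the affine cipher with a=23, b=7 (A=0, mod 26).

The inverse of 23 mod 26 is 17, since 23·17=391≡1. Apply D(y)=17·(y−7) mod 26:
Q(16): 17·(16−7)=153≡23 → X
L(11): 17·(11−7)=68≡16 → Q
F(5): 17·(5−7)=-34≡18 → S

XQS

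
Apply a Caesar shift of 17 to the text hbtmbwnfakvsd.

h(7): 7+17=24 → y
b(1): 1+17=18 → s
t(19): 19+17=36≡10 → k
m(12): 12+17=29≡3 → d
b(1): 1+17=18 → s
w(22): 22+17=39≡13 → n
n(13): 13+17=30≡4 → e
f(5): 5+17=22 → w
a(0): 0+17=17 → r
k(10): 10+17=27≡1 → b
v(21): 21+17=38≡12 → m
s(18): 18+17=35≡9 → j
d(3): 3+17=20 → u

yskdsnewrbmju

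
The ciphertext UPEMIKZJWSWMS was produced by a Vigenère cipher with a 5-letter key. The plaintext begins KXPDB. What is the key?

Subtract each crib letter from the matching ciphertext letter (mod 26):
U(20)−K(10)=10 → K
P(15)−X(23)=-8≡18 → S
E(4)−P(15)=-11≡15 → P
M(12)−D(3)=9 → J
I(8)−B(1)=7 → H

KSPJH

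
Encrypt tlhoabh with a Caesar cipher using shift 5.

yqmtfgm

t(19): 19+5=24 → y
l(11): 11+5=16 → q
h(7): 7+5=12 → m
o(14): 14+5=19 → t
a(0): 0+5=5 → f
b(1): 1+5=6 → g
h(7): 7+5=12 → m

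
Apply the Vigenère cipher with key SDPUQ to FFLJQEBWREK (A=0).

Repeat the key across the message: SDPUQSDPUQS
F(5)+S(18): 23 → X
F(5)+D(3): 8 → I
L(11)+P(15): 26≡0 → A
J(9)+U(20): 29≡3 → D
Q(16)+Q(16): 32≡6 → G
E(4)+S(18): 22 → W
B(1)+D(3): 4 → E
W(22)+P(15): 37≡11 → L
R(17)+U(20): 37≡11 → L
E(4)+Q(16): 20 → U
K(10)+S(18): 28≡2 → C

XIADGWELLUC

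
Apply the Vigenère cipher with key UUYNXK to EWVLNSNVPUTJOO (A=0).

YQTYKCHPNHQTII

Repeat the key across the message: UUYNXKUUYNXKUU
E(4)+U(20): 24 → Y
W(22)+U(20): 42≡16 → Q
V(21)+Y(24): 45≡19 → T
L(11)+N(13): 24 → Y
N(13)+X(23): 36≡10 → K
S(18)+K(10): 28≡2 → C
N(13)+U(20): 33≡7 → H
V(21)+U(20): 41≡15 → P
P(15)+Y(24): 39≡13 → N
U(20)+N(13): 33≡7 → H
T(19)+X(23): 42≡16 → Q
J(9)+K(10): 19 → T
O(14)+U(20): 34≡8 → I
O(14)+U(20): 34≡8 → I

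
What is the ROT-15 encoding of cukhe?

c(2): 2+15=17 → r
u(20): 20+15=35≡9 → j
k(10): 10+15=25 → z
h(7): 7+15=22 → w
e(4): 4+15=19 → t

rjzwt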